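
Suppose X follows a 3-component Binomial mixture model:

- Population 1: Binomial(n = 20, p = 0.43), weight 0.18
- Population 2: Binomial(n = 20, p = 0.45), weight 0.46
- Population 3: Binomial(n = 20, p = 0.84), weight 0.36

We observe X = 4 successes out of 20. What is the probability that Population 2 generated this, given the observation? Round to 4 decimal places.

Apply Bayes' rule: the posterior for each component is proportional to its prior times its likelihood at x.
Component likelihoods at x = 4 successes out of 20:
  L_1 = C(20,4)·0.43^4·0.57^16 = 4845·0.034188·0.000124165 = 0.0205667
  L_2 = C(20,4)·0.45^4·0.55^16 = 4845·0.0410063·7.01137e-05 = 0.0139299
  L_3 = C(20,4)·0.84^4·0.16^16 = 4845·0.497871·1.84467e-13 = 4.4497e-10
Multiply by the mixture weights:
  π_1·L_1 = 0.18 × 0.0205667 = 0.00370201
  π_2·L_2 = 0.46 × 0.0139299 = 0.00640774
  π_3·L_3 = 0.36 × 4.4497e-10 = 1.60189e-10
Normaliser: 0.00370201 + 0.00640774 + 1.60189e-10 = 0.0101097
P(Population 2 | x) ≈ 0.6338

0.6338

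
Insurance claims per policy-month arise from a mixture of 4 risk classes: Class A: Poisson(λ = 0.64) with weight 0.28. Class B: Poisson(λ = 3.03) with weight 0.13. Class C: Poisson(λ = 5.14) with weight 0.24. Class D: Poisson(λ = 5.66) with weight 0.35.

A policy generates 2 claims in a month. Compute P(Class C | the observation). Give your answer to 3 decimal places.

0.191

Apply Bayes' rule: the posterior for each component is proportional to its prior times its likelihood at x.
Evaluate each component's likelihood at the observed value:
  f_A = 0.107989
  f_B = 0.221791
  f_C = 0.0773789
  f_D = 0.0557823
Weight by the priors:
  π_A·f_A = 0.28 × 0.107989 = 0.0302371
  π_B·f_B = 0.13 × 0.221791 = 0.0288328
  π_C·f_C = 0.24 × 0.0773789 = 0.0185709
  π_D·f_D = 0.35 × 0.0557823 = 0.0195238
Evidence: 0.0302371 + 0.0288328 + 0.0185709 + 0.0195238 = 0.0971646
Responsibility of Class C: 0.0185709 / 0.0971646 ≈ 0.191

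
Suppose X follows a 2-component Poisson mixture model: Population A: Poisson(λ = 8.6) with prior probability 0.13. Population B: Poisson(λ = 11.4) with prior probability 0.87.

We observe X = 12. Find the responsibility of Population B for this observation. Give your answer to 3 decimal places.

0.923

P(component k | x) = w_k·f_k(x) / marginal(x), where marginal(x) = Σ_j w_j·f_j(x).
Component likelihoods at x = 12:
  f_A = 0.0629089
  f_B = 0.112607
Unnormalised posteriors:
  w_A·f_A = 0.13 × 0.0629089 = 0.00817815
  w_B·f_B = 0.87 × 0.112607 = 0.0979678
Normaliser: 0.00817815 + 0.0979678 = 0.106146
Responsibility of Population B: 0.0979678 / 0.106146 ≈ 0.923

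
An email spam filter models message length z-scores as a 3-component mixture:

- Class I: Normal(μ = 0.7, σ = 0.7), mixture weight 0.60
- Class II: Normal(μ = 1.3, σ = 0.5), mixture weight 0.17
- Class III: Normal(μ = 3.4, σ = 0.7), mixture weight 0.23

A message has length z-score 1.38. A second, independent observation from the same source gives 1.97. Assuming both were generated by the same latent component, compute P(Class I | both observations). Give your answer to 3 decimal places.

By Bayes' theorem, P(k | x) = π_k f_k(x) / Σ_j π_j f_j(x).
Since both observations come from the same component, the likelihood for component k is f_k(x₁)·f_k(x₂).
  L_I = [0.355546] × [0.109911] = 0.0390786
  L_II = [0.787737] × [0.32511] = 0.256101
  L_III = [0.00886241] × [0.0707292] = 0.000626831
Multiply by the mixture weights:
  π_I·L_I = 0.60 × 0.0390786 = 0.0234472
  π_II·L_II = 0.17 × 0.256101 = 0.0435372
  π_III·L_III = 0.23 × 0.000626831 = 0.000144171
Denominator: 0.0234472 + 0.0435372 + 0.000144171 = 0.0671285
Responsibility of Class I: 0.0234472 / 0.0671285 ≈ 0.349

0.349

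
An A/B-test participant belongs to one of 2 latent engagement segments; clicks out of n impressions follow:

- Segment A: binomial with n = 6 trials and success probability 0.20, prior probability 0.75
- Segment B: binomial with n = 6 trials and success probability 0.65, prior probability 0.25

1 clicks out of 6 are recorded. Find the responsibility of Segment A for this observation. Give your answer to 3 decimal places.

0.983

P(component k | x) = P(Z=k)·f_k(x) / marginal(x), where marginal(x) = Σ_j P(Z=j)·f_j(x).
Evaluate each component's likelihood at the observed value:
  f_A = 0.393216
  f_B = 0.0204835
Prior × likelihood for each component:
  P(Z=A)·f_A = 0.75 × 0.393216 = 0.294912
  P(Z=B)·f_B = 0.25 × 0.0204835 = 0.00512088
Sum: 0.294912 + 0.00512088 = 0.300033
So the posterior for Segment A is 0.294912 / 0.300033 ≈ 0.983.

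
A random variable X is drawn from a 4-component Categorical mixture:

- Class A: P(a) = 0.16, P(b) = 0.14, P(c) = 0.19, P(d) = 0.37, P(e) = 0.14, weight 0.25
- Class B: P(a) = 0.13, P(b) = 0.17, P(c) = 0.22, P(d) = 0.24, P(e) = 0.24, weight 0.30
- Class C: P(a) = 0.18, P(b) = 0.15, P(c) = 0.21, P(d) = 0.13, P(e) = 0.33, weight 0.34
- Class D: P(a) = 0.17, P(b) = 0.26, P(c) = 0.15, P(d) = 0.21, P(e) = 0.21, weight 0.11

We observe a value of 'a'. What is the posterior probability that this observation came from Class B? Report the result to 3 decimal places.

Apply Bayes' rule: the posterior for each component is proportional to its prior times its likelihood at x.
Categorical probabilities:
  f_A = 0.16
  f_B = 0.13
  f_C = 0.18
  f_D = 0.17
Prior × likelihood for each component:
  π_A·f_A = 0.25 × 0.16 = 0.04
  π_B·f_B = 0.30 × 0.13 = 0.039
  π_C·f_C = 0.34 × 0.18 = 0.0612
  π_D·f_D = 0.11 × 0.17 = 0.0187
Evidence: 0.04 + 0.039 + 0.0612 + 0.0187 = 0.1589
P(Class B | 'a') = 0.039 / 0.1589 ≈ 0.245

0.245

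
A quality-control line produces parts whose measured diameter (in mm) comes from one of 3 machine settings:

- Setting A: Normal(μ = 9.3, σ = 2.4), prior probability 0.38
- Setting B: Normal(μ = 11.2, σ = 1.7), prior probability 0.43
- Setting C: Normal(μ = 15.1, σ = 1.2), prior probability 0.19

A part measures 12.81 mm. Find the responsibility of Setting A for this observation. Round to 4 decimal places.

Posterior ∝ prior × likelihood, so P(k | x) ∝ π_k f_k(x); normalise over all components.
Component likelihoods at x = 12.81 mm:
  f_A = 0.0570481
  f_B = 0.149864
  f_C = 0.053819
Unnormalised posteriors:
  π_A·f_A = 0.38 × 0.0570481 = 0.0216783
  π_B·f_B = 0.43 × 0.149864 = 0.0644415
  π_C·f_C = 0.19 × 0.053819 = 0.0102256
Normaliser: 0.0216783 + 0.0644415 + 0.0102256 = 0.0963454
P(Setting A | data) = 0.0216783 / 0.0963454 ≈ 0.2250

0.2250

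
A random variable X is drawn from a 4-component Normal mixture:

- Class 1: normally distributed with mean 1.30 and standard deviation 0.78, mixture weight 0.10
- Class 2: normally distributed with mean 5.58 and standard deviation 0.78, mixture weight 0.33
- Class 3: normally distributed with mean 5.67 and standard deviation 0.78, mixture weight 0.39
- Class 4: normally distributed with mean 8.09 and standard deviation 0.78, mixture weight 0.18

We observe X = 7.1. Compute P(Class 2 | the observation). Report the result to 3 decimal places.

Apply Bayes' rule: the posterior for each component is proportional to its prior times its likelihood at x.
Normal densities:
  p_1 = 5.03717e-13
  p_2 = 0.0765947
  p_3 = 0.0952707
  p_4 = 0.228561
Weight by the priors:
  π_1·p_1 = 0.10 × 5.03717e-13 = 5.03717e-14
  π_2·p_2 = 0.33 × 0.0765947 = 0.0252762
  π_3·p_3 = 0.39 × 0.0952707 = 0.0371556
  π_4·p_4 = 0.18 × 0.228561 = 0.041141
Sum: 5.03717e-14 + 0.0252762 + 0.0371556 + 0.041141 = 0.103573
So the posterior for Class 2 is 0.0252762 / 0.103573 ≈ 0.244.

0.244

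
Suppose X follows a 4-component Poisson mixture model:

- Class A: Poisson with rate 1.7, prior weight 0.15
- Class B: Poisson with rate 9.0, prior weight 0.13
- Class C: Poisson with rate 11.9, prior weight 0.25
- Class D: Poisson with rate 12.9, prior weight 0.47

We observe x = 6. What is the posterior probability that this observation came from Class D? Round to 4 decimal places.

Apply Bayes' rule: the posterior for each component is proportional to its prior times its likelihood at x.
Evaluate each component's likelihood at the observed value:
  f_A = e^(−1.7)·1.7^6/6! = 0.00612436
  f_B = e^(−9.0)·9.0^6/6! = 0.0910903
  f_C = e^(−11.9)·11.9^6/6! = 0.0267821
  f_D = e^(−12.9)·12.9^6/6! = 0.0159885
Multiply by the mixture weights:
  P(Z=A)·f_A = 0.15 × 0.00612436 = 0.000918653
  P(Z=B)·f_B = 0.13 × 0.0910903 = 0.0118417
  P(Z=C)·f_C = 0.25 × 0.0267821 = 0.00669553
  P(Z=D)·f_D = 0.47 × 0.0159885 = 0.00751458
Evidence: 0.000918653 + 0.0118417 + 0.00669553 + 0.00751458 = 0.0269705
So the posterior for Class D is 0.00751458 / 0.0269705 ≈ 0.2786.

0.2786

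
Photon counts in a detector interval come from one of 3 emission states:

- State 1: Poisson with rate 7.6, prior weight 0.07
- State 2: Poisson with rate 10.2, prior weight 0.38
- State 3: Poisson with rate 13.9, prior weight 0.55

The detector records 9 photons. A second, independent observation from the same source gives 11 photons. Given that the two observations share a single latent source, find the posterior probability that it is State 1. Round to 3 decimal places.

By Bayes' theorem, P(k | x) = P(Z=k) f_k(x) / Σ_j P(Z=j) f_j(x).
Since both observations come from the same component, the likelihood for component k is f_k(x₁)·f_k(x₂).
  f_1 = [e^(−7.6)·7.6^9/9! = 0.11666] × [0.061257] = 0.00714623
  f_2 = [e^(−10.2)·10.2^9/9! = 0.122415] × [0.115782] = 0.0141735
  f_3 = [e^(−13.9)·13.9^9/9! = 0.0490543] × [0.0861616] = 0.0042266
Unnormalised posteriors:
  P(Z=1)·f_1 = 0.07 × 0.00714623 = 0.000500236
  P(Z=2)·f_2 = 0.38 × 0.0141735 = 0.00538593
  P(Z=3)·f_3 = 0.55 × 0.0042266 = 0.00232463
Evidence: 0.000500236 + 0.00538593 + 0.00232463 = 0.0082108
P(State 1 | x₁,x₂) = 0.000500236 / 0.0082108 ≈ 0.061

0.061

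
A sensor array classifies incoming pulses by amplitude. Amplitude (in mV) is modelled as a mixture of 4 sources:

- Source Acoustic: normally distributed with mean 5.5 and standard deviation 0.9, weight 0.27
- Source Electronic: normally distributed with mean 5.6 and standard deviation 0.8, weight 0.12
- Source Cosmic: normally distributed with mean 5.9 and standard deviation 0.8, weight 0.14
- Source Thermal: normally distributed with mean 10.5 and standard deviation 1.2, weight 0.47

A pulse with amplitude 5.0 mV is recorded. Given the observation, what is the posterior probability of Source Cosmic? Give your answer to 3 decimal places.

The responsibility of component k is P(Z=k) f_k(x) divided by Σ_j P(Z=j) f_j(x).
Evaluate each component's likelihood at the observed value:
  f_Acoustic = 0.37988
  f_Electronic = 0.376422
  f_Cosmic = 0.264846
  f_Thermal = 9.12281e-06
Prior × likelihood for each component:
  P(Z=Acoustic)·f_Acoustic = 0.27 × 0.37988 = 0.102568
  P(Z=Electronic)·f_Electronic = 0.12 × 0.376422 = 0.0451706
  P(Z=Cosmic)·f_Cosmic = 0.14 × 0.264846 = 0.0370784
  P(Z=Thermal)·f_Thermal = 0.47 × 9.12281e-06 = 4.28772e-06
Normaliser: 0.102568 + 0.0451706 + 0.0370784 + 4.28772e-06 = 0.184821
P(Source Cosmic | x) = 0.0370784 / 0.184821 ≈ 0.201

0.201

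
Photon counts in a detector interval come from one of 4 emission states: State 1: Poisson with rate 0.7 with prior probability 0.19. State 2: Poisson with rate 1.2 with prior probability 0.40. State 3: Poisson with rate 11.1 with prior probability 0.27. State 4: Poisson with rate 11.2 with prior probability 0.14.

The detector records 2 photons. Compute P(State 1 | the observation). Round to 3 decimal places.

Apply Bayes' rule: the posterior for each component is proportional to its prior times its likelihood at x.
Poisson probabilities:
  L_1 = 0.121663
  L_2 = 0.21686
  L_3 = 0.000930995
  L_4 = 0.000857646
Unnormalised posteriors:
  P(Z=1)·L_1 = 0.19 × 0.121663 = 0.023116
  P(Z=2)·L_2 = 0.40 × 0.21686 = 0.0867439
  P(Z=3)·L_3 = 0.27 × 0.000930995 = 0.000251369
  P(Z=4)·L_4 = 0.14 × 0.000857646 = 0.00012007
Marginal: 0.023116 + 0.0867439 + 0.000251369 + 0.00012007 = 0.110231
So the posterior for State 1 is 0.023116 / 0.110231 ≈ 0.210.

0.210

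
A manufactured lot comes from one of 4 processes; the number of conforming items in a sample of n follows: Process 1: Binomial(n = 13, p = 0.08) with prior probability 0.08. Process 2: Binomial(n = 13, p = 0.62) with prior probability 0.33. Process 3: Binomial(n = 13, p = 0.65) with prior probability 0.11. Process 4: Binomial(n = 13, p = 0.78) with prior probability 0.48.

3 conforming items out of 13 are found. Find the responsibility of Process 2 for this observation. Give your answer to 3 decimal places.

0.209

Apply Bayes' rule: the posterior for each component is proportional to its prior times its likelihood at x.
Component likelihoods at x = 3 conforming items out of 13:
  L_1 = C(13,3)·0.08^3·0.92^10 = 286·0.000512·0.434388 = 0.0636084
  L_2 = C(13,3)·0.62^3·0.38^10 = 286·0.238328·6.27821e-05 = 0.00427934
  L_3 = C(13,3)·0.65^3·0.35^10 = 286·0.274625·2.75855e-05 = 0.00216664
  L_4 = C(13,3)·0.78^3·0.22^10 = 286·0.474552·2.65599e-07 = 3.60476e-05
Prior × likelihood for each component:
  π_1·L_1 = 0.08 × 0.0636084 = 0.00508867
  π_2·L_2 = 0.33 × 0.00427934 = 0.00141218
  π_3·L_3 = 0.11 × 0.00216664 = 0.00023833
  π_4·L_4 = 0.48 × 3.60476e-05 = 1.73029e-05
Marginal: 0.00508867 + 0.00141218 + 0.00023833 + 1.73029e-05 = 0.00675649
Responsibility of Process 2: 0.00141218 / 0.00675649 ≈ 0.209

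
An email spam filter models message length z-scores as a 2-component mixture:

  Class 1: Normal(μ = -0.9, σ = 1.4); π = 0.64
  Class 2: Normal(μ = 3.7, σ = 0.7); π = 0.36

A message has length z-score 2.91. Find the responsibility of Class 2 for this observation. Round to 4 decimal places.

Apply Bayes' rule: the posterior for each component is proportional to its prior times its likelihood at x.
Component likelihoods at x = 2.91:
  p_1 = (1/(1.4·√(2π)))·exp(−(2.91−-0.9)²/(2·1.4²)) = 0.284959·exp(-3.70309) = 0.00702347
  p_2 = (1/(0.7·√(2π)))·exp(−(2.91−3.7)²/(2·0.7²)) = 0.569918·exp(-0.63684) = 0.301465
Multiply by the mixture weights:
  P(Z=1)·p_1 = 0.64 × 0.00702347 = 0.00449502
  P(Z=2)·p_2 = 0.36 × 0.301465 = 0.108528
Evidence: 0.00449502 + 0.108528 = 0.113023
P(Class 2 | 2.91) ≈ 0.9602

0.9602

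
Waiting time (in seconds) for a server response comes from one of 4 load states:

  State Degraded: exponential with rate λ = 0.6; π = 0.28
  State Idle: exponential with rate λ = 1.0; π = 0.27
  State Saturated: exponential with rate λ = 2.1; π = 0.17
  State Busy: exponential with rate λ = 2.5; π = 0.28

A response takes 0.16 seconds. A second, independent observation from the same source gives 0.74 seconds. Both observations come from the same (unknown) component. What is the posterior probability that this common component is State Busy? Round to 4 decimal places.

The responsibility of component k is π_k f_k(x) divided by Σ_j π_j f_j(x).
Since both observations come from the same component, the likelihood for component k is f_k(x₁)·f_k(x₂).
  f_Degraded = [0.6·e^(−0.6·0.16) = 0.6·e^(−0.0960) = 0.545078] × [0.384879] = 0.209789
  f_Idle = [1.0·e^(−1.0·0.16) = 1.0·e^(−0.1600) = 0.852144] × [0.477114] = 0.40657
  f_Saturated = [2.1·e^(−2.1·0.16) = 2.1·e^(−0.3360) = 1.50071] × [0.443941] = 0.666227
  f_Busy = [2.5·e^(−2.5·0.16) = 2.5·e^(−0.4000) = 1.6758] × [0.393093] = 0.658745
Weight by the priors:
  π_Degraded·f_Degraded = 0.28 × 0.209789 = 0.058741
  π_Idle·f_Idle = 0.27 × 0.40657 = 0.109774
  π_Saturated·f_Saturated = 0.17 × 0.666227 = 0.113259
  π_Busy·f_Busy = 0.28 × 0.658745 = 0.184449
Evidence: 0.058741 + 0.109774 + 0.113259 + 0.184449 = 0.466222
P(State Busy | x₁, x₂) = 0.184449 / 0.466222 ≈ 0.3956

0.3956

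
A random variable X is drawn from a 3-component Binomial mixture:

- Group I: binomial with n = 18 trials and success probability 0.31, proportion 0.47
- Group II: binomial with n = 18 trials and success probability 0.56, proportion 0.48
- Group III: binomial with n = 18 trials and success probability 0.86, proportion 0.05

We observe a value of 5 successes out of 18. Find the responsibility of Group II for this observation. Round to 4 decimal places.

Apply Bayes' rule: the posterior for each component is proportional to its prior times its likelihood at x.
Binomial probabilities:
  f_I = 0.197118
  f_II = 0.0109321
  f_III = 3.19916e-08
Unnormalised posteriors:
  π_I·f_I = 0.47 × 0.197118 = 0.0926454
  π_II·f_II = 0.48 × 0.0109321 = 0.00524742
  π_III·f_III = 0.05 × 3.19916e-08 = 1.59958e-09
Normaliser: 0.0926454 + 0.00524742 + 1.59958e-09 = 0.0978928
Responsibility of Group II: 0.00524742 / 0.0978928 ≈ 0.0536

0.0536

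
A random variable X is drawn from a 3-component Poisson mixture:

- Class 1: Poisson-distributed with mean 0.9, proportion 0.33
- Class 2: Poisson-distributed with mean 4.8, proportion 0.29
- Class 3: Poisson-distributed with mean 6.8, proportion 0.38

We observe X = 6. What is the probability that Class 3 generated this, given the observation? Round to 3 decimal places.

Apply Bayes' rule: the posterior for each component is proportional to its prior times its likelihood at x.
Poisson probabilities:
  L_1 = e^(−0.9)·0.9^6/6! = 0.000300094
  L_2 = e^(−4.8)·4.8^6/6! = 0.139798
  L_3 = e^(−6.8)·6.8^6/6! = 0.152939
Unnormalised posteriors:
  P(Z=1)·L_1 = 0.33 × 0.000300094 = 9.90311e-05
  P(Z=2)·L_2 = 0.29 × 0.139798 = 0.0405415
  P(Z=3)·L_3 = 0.38 × 0.152939 = 0.0581169
Marginal: 9.90311e-05 + 0.0405415 + 0.0581169 = 0.0987573
So the posterior for Class 3 is 0.0581169 / 0.0987573 ≈ 0.588.

0.588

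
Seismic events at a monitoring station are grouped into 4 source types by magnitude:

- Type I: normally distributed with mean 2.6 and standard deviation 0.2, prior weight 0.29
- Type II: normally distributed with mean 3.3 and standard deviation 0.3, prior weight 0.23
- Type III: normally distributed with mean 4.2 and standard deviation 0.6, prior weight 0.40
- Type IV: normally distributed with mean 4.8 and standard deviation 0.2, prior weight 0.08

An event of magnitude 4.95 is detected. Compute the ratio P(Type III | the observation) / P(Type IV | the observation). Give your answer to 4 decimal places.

1.0109

Only the two components matter; the odds are (π_i f_i(x)) / (π_j f_j(x)).
Evaluate each component's likelihood at the observed value:
  f_I = (1/(0.2·√(2π)))·exp(−(4.95−2.6)²/(2·0.2²)) = 1.994711·exp(-69.03125) = 2.08924e-30
  f_II = (1/(0.3·√(2π)))·exp(−(4.95−3.3)²/(2·0.3²)) = 1.329808·exp(-15.12500) = 3.58992e-07
  f_III = (1/(0.6·√(2π)))·exp(−(4.95−4.2)²/(2·0.6²)) = 0.664904·exp(-0.78125) = 0.304415
  f_IV = (1/(0.2·√(2π)))·exp(−(4.95−4.8)²/(2·0.2²)) = 1.994711·exp(-0.28125) = 1.50569
Posterior odds = (π_III·f_III) / (π_IV·f_IV) = (0.40·0.304415) / (0.08·1.50569) = 0.121766 / 0.120455 ≈ 1.0109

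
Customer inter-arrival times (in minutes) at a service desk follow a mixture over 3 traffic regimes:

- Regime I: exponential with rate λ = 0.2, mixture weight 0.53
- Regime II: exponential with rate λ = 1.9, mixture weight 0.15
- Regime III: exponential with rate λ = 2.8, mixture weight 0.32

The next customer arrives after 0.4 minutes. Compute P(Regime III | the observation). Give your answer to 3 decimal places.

By Bayes' theorem, P(k | x) = π_k f_k(x) / Σ_j π_j f_j(x).
Component likelihoods at x = 0.4 minutes:
  f_I = 0.2·e^(−0.2·0.4) = 0.2·e^(−0.0800) = 0.184623
  f_II = 1.9·e^(−1.9·0.4) = 1.9·e^(−0.7600) = 0.888566
  f_III = 2.8·e^(−2.8·0.4) = 2.8·e^(−1.1200) = 0.913583
Prior × likelihood for each component:
  π_I·f_I = 0.53 × 0.184623 = 0.0978503
  π_II·f_II = 0.15 × 0.888566 = 0.133285
  π_III·f_III = 0.32 × 0.913583 = 0.292347
Normaliser: 0.0978503 + 0.133285 + 0.292347 = 0.523482
So the posterior for Regime III is 0.292347 / 0.523482 ≈ 0.558.

0.558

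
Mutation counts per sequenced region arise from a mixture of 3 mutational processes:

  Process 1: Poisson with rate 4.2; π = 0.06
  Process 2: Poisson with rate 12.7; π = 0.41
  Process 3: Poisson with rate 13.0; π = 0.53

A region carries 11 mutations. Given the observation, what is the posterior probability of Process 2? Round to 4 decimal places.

P(component k | x) = π_k·f_k(x) / marginal(x), where marginal(x) = Σ_j π_j·f_j(x).
Poisson probabilities:
  L_1 = e^(−4.2)·4.2^11/11! = 0.00269494
  L_2 = e^(−12.7)·12.7^11/11! = 0.105961
  L_3 = e^(−13.0)·13.0^11/11! = 0.101483
Unnormalised posteriors:
  π_1·L_1 = 0.06 × 0.00269494 = 0.000161697
  π_2·L_2 = 0.41 × 0.105961 = 0.0434439
  π_3·L_3 = 0.53 × 0.101483 = 0.0537859
Sum: 0.000161697 + 0.0434439 + 0.0537859 = 0.0973916
P(Process 2 | data) = 0.0434439 / 0.0973916 ≈ 0.4461

0.4461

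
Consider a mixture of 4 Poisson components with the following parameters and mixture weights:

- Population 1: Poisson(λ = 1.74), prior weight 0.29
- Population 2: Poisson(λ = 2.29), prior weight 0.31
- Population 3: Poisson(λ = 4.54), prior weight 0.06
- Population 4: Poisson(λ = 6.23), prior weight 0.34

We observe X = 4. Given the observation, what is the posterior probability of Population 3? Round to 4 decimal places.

0.1042

The responsibility of component k is P(Z=k) f_k(x) divided by Σ_j P(Z=j) f_j(x).
Evaluate each component's likelihood at the observed value:
  L_1 = e^(−1.74)·1.74^4/4! = 0.0670368
  L_2 = e^(−2.29)·2.29^4/4! = 0.116037
  L_3 = e^(−4.54)·4.54^4/4! = 0.188936
  L_4 = e^(−6.23)·6.23^4/4! = 0.123619
Weight by the priors:
  P(Z=1)·L_1 = 0.29 × 0.0670368 = 0.0194407
  P(Z=2)·L_2 = 0.31 × 0.116037 = 0.0359715
  P(Z=3)·L_3 = 0.06 × 0.188936 = 0.0113362
  P(Z=4)·L_4 = 0.34 × 0.123619 = 0.0420306
Marginal: 0.0194407 + 0.0359715 + 0.0113362 + 0.0420306 = 0.108779
So the posterior for Population 3 is 0.0113362 / 0.108779 ≈ 0.1042.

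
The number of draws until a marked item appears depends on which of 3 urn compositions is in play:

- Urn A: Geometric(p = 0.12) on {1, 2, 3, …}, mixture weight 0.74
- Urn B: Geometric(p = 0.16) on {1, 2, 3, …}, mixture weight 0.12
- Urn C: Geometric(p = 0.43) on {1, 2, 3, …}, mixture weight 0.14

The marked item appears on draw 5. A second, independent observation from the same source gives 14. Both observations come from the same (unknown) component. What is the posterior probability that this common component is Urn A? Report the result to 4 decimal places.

Apply Bayes' rule: the posterior for each component is proportional to its prior times its likelihood at x.
Since both observations come from the same component, the likelihood for component k is f_k(x₁)·f_k(x₂).
  L_A = [0.12·(1−0.12)^4 = 0.12·0.599695 = 0.0719634] × [0.0227749] = 0.00163896
  L_B = [0.16·(1−0.16)^4 = 0.16·0.497871 = 0.0796594] × [0.0165863] = 0.00132126
  L_C = [0.43·(1−0.43)^4 = 0.43·0.10556 = 0.0453908] × [0.000288298] = 1.30861e-05
Weight by the priors:
  w_A·L_A = 0.74 × 0.00163896 = 0.00121283
  w_B·L_B = 0.12 × 0.00132126 = 0.000158551
  w_C·L_C = 0.14 × 1.30861e-05 = 1.83205e-06
Denominator: 0.00121283 + 0.000158551 + 1.83205e-06 = 0.00137321
Responsibility of Urn A: 0.00121283 / 0.00137321 ≈ 0.8832

0.8832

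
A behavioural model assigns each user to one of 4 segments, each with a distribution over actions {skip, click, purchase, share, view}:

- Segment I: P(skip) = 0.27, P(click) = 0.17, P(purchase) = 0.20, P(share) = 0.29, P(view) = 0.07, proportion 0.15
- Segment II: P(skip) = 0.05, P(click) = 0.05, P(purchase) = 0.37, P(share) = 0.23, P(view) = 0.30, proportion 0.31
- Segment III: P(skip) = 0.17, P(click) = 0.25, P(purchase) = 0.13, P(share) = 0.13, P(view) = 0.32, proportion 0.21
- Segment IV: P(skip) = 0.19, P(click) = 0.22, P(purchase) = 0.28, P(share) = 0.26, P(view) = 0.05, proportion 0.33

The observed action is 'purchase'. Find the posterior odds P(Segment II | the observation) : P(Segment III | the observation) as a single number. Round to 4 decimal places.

4.2015

Posterior odds = (π_i f_i(x)) / (π_j f_j(x)); the normalising sum cancels.
Categorical probabilities:
  p_I = P(purchase | comp) = 0.20
  p_II = P(purchase | comp) = 0.37
  p_III = P(purchase | comp) = 0.13
  p_IV = P(purchase | comp) = 0.28
Odds = (0.31/0.21) × (0.37/0.13) = 1.47619 × 2.84615 ≈ 4.2015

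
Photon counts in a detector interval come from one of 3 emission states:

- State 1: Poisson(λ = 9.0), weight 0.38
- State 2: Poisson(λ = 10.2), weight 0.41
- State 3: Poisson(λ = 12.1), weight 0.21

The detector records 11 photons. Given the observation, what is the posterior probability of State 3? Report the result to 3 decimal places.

0.220

By Bayes' theorem, P(k | x) = w_k f_k(x) / Σ_j w_j f_j(x).
Poisson probabilities:
  p_1 = e^(−9.0)·9.0^11/11! = 0.0970201
  p_2 = e^(−10.2)·10.2^11/11! = 0.115782
  p_3 = e^(−12.1)·12.1^11/11! = 0.113376
Prior × likelihood for each component:
  w_1·p_1 = 0.38 × 0.0970201 = 0.0368676
  w_2·p_2 = 0.41 × 0.115782 = 0.0474708
  w_3·p_3 = 0.21 × 0.113376 = 0.0238089
Sum: 0.0368676 + 0.0474708 + 0.0238089 = 0.108147
Responsibility of State 3: 0.0238089 / 0.108147 ≈ 0.220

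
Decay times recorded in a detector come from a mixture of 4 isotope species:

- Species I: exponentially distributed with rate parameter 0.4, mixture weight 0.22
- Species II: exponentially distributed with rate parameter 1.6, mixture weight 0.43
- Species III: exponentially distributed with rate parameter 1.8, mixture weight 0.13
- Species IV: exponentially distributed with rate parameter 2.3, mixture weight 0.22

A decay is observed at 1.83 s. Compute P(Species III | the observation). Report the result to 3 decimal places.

Posterior ∝ prior × likelihood, so P(k | x) ∝ w_k f_k(x); normalise over all components.
Exponential densities:
  f_I = 0.192378
  f_II = 0.0856063
  f_III = 0.0667892
  f_IV = 0.0341808
Prior × likelihood for each component:
  w_I·f_I = 0.22 × 0.192378 = 0.0423233
  w_II·f_II = 0.43 × 0.0856063 = 0.0368107
  w_III·f_III = 0.13 × 0.0667892 = 0.0086826
  w_IV·f_IV = 0.22 × 0.0341808 = 0.00751978
Evidence: 0.0423233 + 0.0368107 + 0.0086826 + 0.00751978 = 0.0953363
P(Species III | data) = 0.0086826 / 0.0953363 ≈ 0.091

0.091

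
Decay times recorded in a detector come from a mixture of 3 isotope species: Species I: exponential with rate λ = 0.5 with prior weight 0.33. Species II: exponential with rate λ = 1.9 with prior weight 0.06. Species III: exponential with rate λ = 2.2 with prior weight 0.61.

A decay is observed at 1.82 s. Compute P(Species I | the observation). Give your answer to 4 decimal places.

0.7029

P(component k | x) = π_k·f_k(x) / marginal(x), where marginal(x) = Σ_j π_j·f_j(x).
Exponential densities:
  L_I = 0.201262
  L_II = 0.0598361
  L_III = 0.0401335
Weight by the priors:
  π_I·L_I = 0.33 × 0.201262 = 0.0664165
  π_II·L_II = 0.06 × 0.0598361 = 0.00359017
  π_III·L_III = 0.61 × 0.0401335 = 0.0244815
Marginal: 0.0664165 + 0.00359017 + 0.0244815 = 0.0944881
P(Species I | 1.82 s) ≈ 0.7029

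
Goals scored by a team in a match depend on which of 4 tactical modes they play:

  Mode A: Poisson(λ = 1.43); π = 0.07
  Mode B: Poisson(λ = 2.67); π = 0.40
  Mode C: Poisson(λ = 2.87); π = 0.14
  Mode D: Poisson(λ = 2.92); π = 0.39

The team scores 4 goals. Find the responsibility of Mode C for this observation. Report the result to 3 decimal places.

0.152

P(component k | x) = π_k·f_k(x) / marginal(x), where marginal(x) = Σ_j π_j·f_j(x).
Poisson probabilities:
  L_A = e^(−1.43)·1.43^4/4! = 0.0416958
  L_B = e^(−2.67)·2.67^4/4! = 0.146645
  L_C = e^(−2.87)·2.87^4/4! = 0.160284
  L_D = e^(−2.92)·2.92^4/4! = 0.163373
Multiply by the mixture weights:
  π_A·L_A = 0.07 × 0.0416958 = 0.0029187
  π_B·L_B = 0.40 × 0.146645 = 0.058658
  π_C·L_C = 0.14 × 0.160284 = 0.0224398
  π_D·L_D = 0.39 × 0.163373 = 0.0637155
Normaliser: 0.0029187 + 0.058658 + 0.0224398 + 0.0637155 = 0.147732
P(Mode C | data) ≈ 0.152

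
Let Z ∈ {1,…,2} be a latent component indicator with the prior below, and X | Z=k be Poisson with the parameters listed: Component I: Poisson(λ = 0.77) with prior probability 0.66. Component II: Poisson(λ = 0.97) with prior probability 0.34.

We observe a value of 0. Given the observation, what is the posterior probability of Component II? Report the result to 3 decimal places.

The responsibility of component k is π_k f_k(x) divided by Σ_j π_j f_j(x).
Evaluate each component's likelihood at the observed value:
  p_I = 0.463013
  p_II = 0.379083
Multiply by the mixture weights:
  π_I·p_I = 0.66 × 0.463013 = 0.305589
  π_II·p_II = 0.34 × 0.379083 = 0.128888
Marginal: 0.305589 + 0.128888 = 0.434477
So the posterior for Component II is 0.128888 / 0.434477 ≈ 0.297.

0.297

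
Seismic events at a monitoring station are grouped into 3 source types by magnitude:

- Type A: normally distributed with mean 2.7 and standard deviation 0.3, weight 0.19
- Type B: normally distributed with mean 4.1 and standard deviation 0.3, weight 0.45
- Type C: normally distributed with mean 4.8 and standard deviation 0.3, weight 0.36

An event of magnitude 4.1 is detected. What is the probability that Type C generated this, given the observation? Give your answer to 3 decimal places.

Posterior ∝ prior × likelihood, so P(k | x) ∝ π_k f_k(x); normalise over all components.
Component likelihoods at x = 4.1:
  L_A = (1/(0.3·√(2π)))·exp(−(4.1−2.7)²/(2·0.3²)) = 1.329808·exp(-10.88889) = 2.48202e-05
  L_B = (1/(0.3·√(2π)))·exp(−(4.1−4.1)²/(2·0.3²)) = 1.329808·exp(-0.00000) = 1.32981
  L_C = (1/(0.3·√(2π)))·exp(−(4.1−4.8)²/(2·0.3²)) = 1.329808·exp(-2.72222) = 0.0874063
Multiply by the mixture weights:
  π_A·L_A = 0.19 × 2.48202e-05 = 4.71583e-06
  π_B·L_B = 0.45 × 1.32981 = 0.598413
  π_C·L_C = 0.36 × 0.0874063 = 0.0314663
Denominator: 4.71583e-06 + 0.598413 + 0.0314663 = 0.629884
P(Type C | data) = 0.0314663 / 0.629884 ≈ 0.050

0.050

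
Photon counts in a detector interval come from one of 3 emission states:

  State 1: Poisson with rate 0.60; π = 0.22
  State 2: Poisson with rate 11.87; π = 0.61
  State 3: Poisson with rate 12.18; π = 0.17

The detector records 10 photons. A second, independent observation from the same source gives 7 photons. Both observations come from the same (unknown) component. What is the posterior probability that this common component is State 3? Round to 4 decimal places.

0.1886

Posterior ∝ prior × likelihood, so P(k | x) ∝ π_k f_k(x); normalise over all components.
Since both observations come from the same component, the likelihood for component k is f_k(x₁)·f_k(x₂).
  L_1 = [9.14477e-10] × [3.04826e-06] = 2.78756e-15
  L_2 = [0.10707] × [0.0460945] = 0.00493535
  L_3 = [0.101626] × [0.0404943] = 0.00411526
Weight by the priors:
  π_1·L_1 = 0.22 × 2.78756e-15 = 6.13263e-16
  π_2·L_2 = 0.61 × 0.00493535 = 0.00301056
  π_3·L_3 = 0.17 × 0.00411526 = 0.000699593
Marginal: 6.13263e-16 + 0.00301056 + 0.000699593 = 0.00371015
Responsibility of State 3: 0.000699593 / 0.00371015 ≈ 0.1886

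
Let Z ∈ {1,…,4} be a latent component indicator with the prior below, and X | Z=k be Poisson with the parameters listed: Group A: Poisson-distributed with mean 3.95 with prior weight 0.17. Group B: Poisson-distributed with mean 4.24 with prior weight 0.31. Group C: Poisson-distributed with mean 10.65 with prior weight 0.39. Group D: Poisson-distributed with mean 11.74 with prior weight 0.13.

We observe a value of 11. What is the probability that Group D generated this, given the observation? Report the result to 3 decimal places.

P(component k | x) = P(Z=k)·f_k(x) / marginal(x), where marginal(x) = Σ_j P(Z=j)·f_j(x).
Evaluate each component's likelihood at the observed value:
  L_A = 0.00176177
  L_B = 0.00287382
  L_C = 0.118701
  L_D = 0.116567
Prior × likelihood for each component:
  P(Z=A)·L_A = 0.17 × 0.00176177 = 0.000299501
  P(Z=B)·L_B = 0.31 × 0.00287382 = 0.000890885
  P(Z=C)·L_C = 0.39 × 0.118701 = 0.0462933
  P(Z=D)·L_D = 0.13 × 0.116567 = 0.0151537
Sum: 0.000299501 + 0.000890885 + 0.0462933 + 0.0151537 = 0.0626374
So the posterior for Group D is 0.0151537 / 0.0626374 ≈ 0.242.

0.242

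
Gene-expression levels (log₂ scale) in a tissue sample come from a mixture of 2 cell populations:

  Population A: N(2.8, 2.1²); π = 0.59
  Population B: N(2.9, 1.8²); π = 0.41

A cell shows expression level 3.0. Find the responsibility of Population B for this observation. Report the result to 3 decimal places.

Apply Bayes' rule: the posterior for each component is proportional to its prior times its likelihood at x.
Component likelihoods at x = 3.0:
  p_A = (1/(2.1·√(2π)))·exp(−(3.0−2.8)²/(2·2.1²)) = 0.189973·exp(-0.00454) = 0.189113
  p_B = (1/(1.8·√(2π)))·exp(−(3.0−2.9)²/(2·1.8²)) = 0.221635·exp(-0.00154) = 0.221293
Weight by the priors:
  P(Z=A)·p_A = 0.59 × 0.189113 = 0.111577
  P(Z=B)·p_B = 0.41 × 0.221293 = 0.0907301
Marginal: 0.111577 + 0.0907301 = 0.202307
P(Population B | the observation) ≈ 0.448

0.448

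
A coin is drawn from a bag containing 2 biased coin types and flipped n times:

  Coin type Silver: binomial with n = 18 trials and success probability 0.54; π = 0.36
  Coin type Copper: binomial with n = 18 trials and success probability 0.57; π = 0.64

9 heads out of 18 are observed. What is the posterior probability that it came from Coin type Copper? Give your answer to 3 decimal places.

0.612

The responsibility of component k is π_k f_k(x) divided by Σ_j π_j f_j(x).
Component likelihoods at x = 9 heads out of 18:
  f_Silver = 0.175057
  f_Copper = 0.155205
Weight by the priors:
  π_Silver·f_Silver = 0.36 × 0.175057 = 0.0630205
  π_Copper·f_Copper = 0.64 × 0.155205 = 0.099331
Evidence: 0.0630205 + 0.099331 = 0.162351
Responsibility of Coin type Copper: 0.099331 / 0.162351 ≈ 0.612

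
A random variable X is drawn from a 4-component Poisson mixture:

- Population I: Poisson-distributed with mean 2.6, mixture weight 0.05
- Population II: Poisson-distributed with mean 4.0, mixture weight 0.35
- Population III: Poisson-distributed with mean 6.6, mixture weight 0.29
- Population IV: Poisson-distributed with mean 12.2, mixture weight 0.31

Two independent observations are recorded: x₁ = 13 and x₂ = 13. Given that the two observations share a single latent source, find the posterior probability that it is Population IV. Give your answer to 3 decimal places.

0.992

The responsibility of component k is P(Z=k) f_k(x) divided by Σ_j P(Z=j) f_j(x).
Since both observations come from the same component, the likelihood for component k is f_k(x₁)·f_k(x₂).
  p_I = [e^(−2.6)·2.6^13/13! = 2.95943e-06] × [2.95943e-06] = 8.75821e-12
  p_II = [e^(−4.0)·4.0^13/13! = 0.000197388] × [0.000197388] = 3.89622e-08
  p_III = [e^(−6.6)·6.6^13/13! = 0.00985025] × [0.00985025] = 9.70274e-05
  p_IV = [e^(−12.2)·12.2^13/13! = 0.107153] × [0.107153] = 0.0114818
Unnormalised posteriors:
  P(Z=I)·p_I = 0.05 × 8.75821e-12 = 4.3791e-13
  P(Z=II)·p_II = 0.35 × 3.89622e-08 = 1.36368e-08
  P(Z=III)·p_III = 0.29 × 9.70274e-05 = 2.8138e-05
  P(Z=IV)·p_IV = 0.31 × 0.0114818 = 0.00355935
Evidence: 4.3791e-13 + 1.36368e-08 + 2.8138e-05 + 0.00355935 = 0.00358751
So the posterior for Population IV is 0.00355935 / 0.00358751 ≈ 0.992.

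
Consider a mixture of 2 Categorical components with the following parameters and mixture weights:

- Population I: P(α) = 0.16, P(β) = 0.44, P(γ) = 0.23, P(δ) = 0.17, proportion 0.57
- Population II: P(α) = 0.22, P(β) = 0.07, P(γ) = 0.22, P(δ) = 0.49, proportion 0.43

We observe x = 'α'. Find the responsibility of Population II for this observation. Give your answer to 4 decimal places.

By Bayes' theorem, P(k | x) = P(Z=k) f_k(x) / Σ_j P(Z=j) f_j(x).
Categorical probabilities:
  f_I = 0.16
  f_II = 0.22
Unnormalised posteriors:
  P(Z=I)·f_I = 0.57 × 0.16 = 0.0912
  P(Z=II)·f_II = 0.43 × 0.22 = 0.0946
Normaliser: 0.0912 + 0.0946 = 0.1858
P(Population II | 'α') ≈ 0.5091

0.5091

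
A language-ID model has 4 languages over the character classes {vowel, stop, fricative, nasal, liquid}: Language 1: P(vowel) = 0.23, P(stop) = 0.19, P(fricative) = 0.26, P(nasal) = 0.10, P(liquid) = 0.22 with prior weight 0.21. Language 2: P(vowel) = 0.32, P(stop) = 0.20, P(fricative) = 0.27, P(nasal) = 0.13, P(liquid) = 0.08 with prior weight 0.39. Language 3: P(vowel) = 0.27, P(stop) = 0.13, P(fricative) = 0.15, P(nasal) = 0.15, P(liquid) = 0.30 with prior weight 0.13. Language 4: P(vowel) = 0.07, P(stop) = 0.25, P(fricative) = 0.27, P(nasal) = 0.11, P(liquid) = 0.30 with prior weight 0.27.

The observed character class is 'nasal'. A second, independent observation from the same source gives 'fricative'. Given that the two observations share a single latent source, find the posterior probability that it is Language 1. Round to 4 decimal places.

0.1814

P(component k | x) = w_k·f_k(x) / marginal(x), where marginal(x) = Σ_j w_j·f_j(x).
Since both observations come from the same component, the likelihood for component k is f_k(x₁)·f_k(x₂).
  p_1 = [P(nasal | comp) = 0.10] × [0.26] = 0.026
  p_2 = [P(nasal | comp) = 0.13] × [0.27] = 0.0351
  p_3 = [P(nasal | comp) = 0.15] × [0.15] = 0.0225
  p_4 = [P(nasal | comp) = 0.11] × [0.27] = 0.0297
Weight by the priors:
  w_1·p_1 = 0.21 × 0.026 = 0.00546
  w_2·p_2 = 0.39 × 0.0351 = 0.013689
  w_3·p_3 = 0.13 × 0.0225 = 0.002925
  w_4·p_4 = 0.27 × 0.0297 = 0.008019
Sum: 0.00546 + 0.013689 + 0.002925 + 0.008019 = 0.030093
P(Language 1 | x) ≈ 0.1814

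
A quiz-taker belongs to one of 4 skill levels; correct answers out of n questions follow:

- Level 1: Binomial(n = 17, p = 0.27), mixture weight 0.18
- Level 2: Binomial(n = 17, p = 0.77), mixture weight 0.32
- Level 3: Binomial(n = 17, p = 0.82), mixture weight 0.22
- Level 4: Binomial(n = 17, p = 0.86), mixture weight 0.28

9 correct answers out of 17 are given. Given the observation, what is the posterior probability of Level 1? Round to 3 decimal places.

0.276

The responsibility of component k is π_k f_k(x) divided by Σ_j π_j f_j(x).
Evaluate each component's likelihood at the observed value:
  p_1 = C(17,9)·0.27^9·0.73^8 = 24310·7.6256e-06·0.080646 = 0.01495
  p_2 = C(17,9)·0.77^9·0.23^8 = 24310·0.0951517·7.8311e-06 = 0.0181144
  p_3 = C(17,9)·0.82^9·0.18^8 = 24310·0.16762·1.102e-06 = 0.00449045
  p_4 = C(17,9)·0.86^9·0.14^8 = 24310·0.257327·1.47579e-07 = 0.000923199
Weight by the priors:
  π_1·p_1 = 0.18 × 0.01495 = 0.002691
  π_2·p_2 = 0.32 × 0.0181144 = 0.00579661
  π_3·p_3 = 0.22 × 0.00449045 = 0.000987899
  π_4·p_4 = 0.28 × 0.000923199 = 0.000258496
Denominator: 0.002691 + 0.00579661 + 0.000987899 + 0.000258496 = 0.00973401
So the posterior for Level 1 is 0.002691 / 0.00973401 ≈ 0.276.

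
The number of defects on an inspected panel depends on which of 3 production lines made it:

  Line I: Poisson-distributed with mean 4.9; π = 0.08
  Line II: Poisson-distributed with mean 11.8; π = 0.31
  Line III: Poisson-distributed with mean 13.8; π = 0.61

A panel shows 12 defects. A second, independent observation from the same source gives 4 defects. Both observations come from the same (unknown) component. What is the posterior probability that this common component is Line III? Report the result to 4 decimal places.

P(component k | x) = w_k·f_k(x) / marginal(x), where marginal(x) = Σ_j w_j·f_j(x).
Since both observations come from the same component, the likelihood for component k is f_k(x₁)·f_k(x₂).
  L_I = [e^(−4.9)·4.9^12/12! = 0.00297833] × [0.178867] = 0.000532725
  L_II = [e^(−11.8)·11.8^12/12! = 0.114175] × [0.00606236] = 0.000692172
  L_III = [e^(−13.8)·13.8^12/12! = 0.101146] × [0.00153476] = 0.000155235
Multiply by the mixture weights:
  w_I·L_I = 0.08 × 0.000532725 = 4.2618e-05
  w_II·L_II = 0.31 × 0.000692172 = 0.000214573
  w_III·L_III = 0.61 × 0.000155235 = 9.46933e-05
Sum: 4.2618e-05 + 0.000214573 + 9.46933e-05 = 0.000351885
So the posterior for Line III is 9.46933e-05 / 0.000351885 ≈ 0.2691.

0.2691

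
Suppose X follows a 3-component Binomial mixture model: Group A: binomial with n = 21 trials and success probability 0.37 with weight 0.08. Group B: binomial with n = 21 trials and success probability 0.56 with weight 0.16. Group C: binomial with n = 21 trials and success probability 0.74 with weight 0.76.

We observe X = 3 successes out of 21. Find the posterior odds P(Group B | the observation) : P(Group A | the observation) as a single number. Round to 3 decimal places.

0.011

Posterior odds = (π_i f_i(x)) / (π_j f_j(x)); the normalising sum cancels.
Binomial probabilities:
  f_A = 0.0164659
  f_B = 8.92409e-05
  f_C = 1.58879e-08
Posterior odds = (π_B·f_B) / (π_A·f_A) = (0.16·8.92409e-05) / (0.08·0.0164659) = 1.42785e-05 / 0.00131728 ≈ 0.011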